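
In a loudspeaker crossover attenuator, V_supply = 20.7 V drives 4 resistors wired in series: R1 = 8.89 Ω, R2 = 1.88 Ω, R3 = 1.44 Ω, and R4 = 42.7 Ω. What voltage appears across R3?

ΣR = 8.89 + 1.88 + 1.44 + 42.7 = 54.91 Ω.
Voltage divider: V = V_supply · (1.440 / 54.91) = 20.7 × 0.02622 = 0.5429 V.

V ≈ 0.543 V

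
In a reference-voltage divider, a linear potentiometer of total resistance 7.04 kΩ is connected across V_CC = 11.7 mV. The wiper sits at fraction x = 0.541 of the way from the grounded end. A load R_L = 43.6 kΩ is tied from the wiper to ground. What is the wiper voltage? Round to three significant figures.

Lower segment x·R_p = 3.809 kΩ; upper segment (1−x)·R_p = 3.231 kΩ.
(x·R_p) ‖ R_L = 3.503 kΩ.
V_out = 11.7 × 3.503/(3.231 + 3.503) = 6.086 mV.

V_out ≈ 6.09 mV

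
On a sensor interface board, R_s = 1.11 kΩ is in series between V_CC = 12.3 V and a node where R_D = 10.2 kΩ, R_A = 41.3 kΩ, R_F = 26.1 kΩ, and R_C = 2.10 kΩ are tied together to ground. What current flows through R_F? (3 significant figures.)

Combine the parallel branches: R_p = (1/10.2 + 1/41.3 + 1/26.1 + 1/2.10)⁻¹ = 1.570 kΩ.
V_A by voltage divider: V_A = 12.3 × 1.570/(1.11 + 1.570) = 7.206 V.
I(R_F) = V_A / R_F = 7.206/26.1 = 0.2761 mA.

I ≈ 0.276 mA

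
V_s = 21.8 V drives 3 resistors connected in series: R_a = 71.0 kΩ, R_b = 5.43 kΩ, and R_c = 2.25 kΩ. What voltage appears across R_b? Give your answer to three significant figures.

Series total: ΣR = 71.0 + 5.43 + 2.25 = 78.68 kΩ.
V = V_s · R/ΣR = 21.8 × 0.06901 = 1.504 V.

V ≈ 1.50 V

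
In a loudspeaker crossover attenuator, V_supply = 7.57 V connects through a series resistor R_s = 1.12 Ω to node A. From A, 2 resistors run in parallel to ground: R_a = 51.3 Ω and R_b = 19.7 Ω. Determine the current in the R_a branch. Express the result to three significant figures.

I ≈ 0.137 A

Parallel bank: R_p = 1/(1/51.3 + 1/19.7) = 14.23 Ω.
V_A = 7.57 × 14.23/15.35 = 7.018 V.
Branch current I = V_A/R_a = 7.018/51.3 = 0.1368 A.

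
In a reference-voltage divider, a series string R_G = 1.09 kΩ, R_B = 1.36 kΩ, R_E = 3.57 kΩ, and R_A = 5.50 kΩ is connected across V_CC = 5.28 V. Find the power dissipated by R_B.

ΣR = 11.52 kΩ → I = 5.28/11.52 = 0.4583 mA.
P = I²R = 0.2101 × 1.36 = 0.2857 mW.

P ≈ 0.286 mW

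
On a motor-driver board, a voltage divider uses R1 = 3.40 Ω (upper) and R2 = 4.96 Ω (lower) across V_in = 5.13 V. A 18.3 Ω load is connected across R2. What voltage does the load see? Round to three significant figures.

V_out ≈ 2.74 V

R2 ‖ R_L = (4.96 × 18.3)/(4.96 + 18.3) = 3.902 Ω.
Voltage divider with the loaded lower leg: V_out = 5.13 × 3.902/(3.40 + 3.902) = 5.13 × 0.5344 = 2.741 V.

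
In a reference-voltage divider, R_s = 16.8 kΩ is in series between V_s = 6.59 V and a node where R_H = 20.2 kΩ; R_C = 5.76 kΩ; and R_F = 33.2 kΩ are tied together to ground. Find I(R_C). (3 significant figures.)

I ≈ 0.218 mA

Equivalent of the parallel group: R_p = 3.949 kΩ.
V_A by voltage divider: V_A = 6.59 × 3.949/(16.8 + 3.949) = 1.254 V.
I(R_C) = V_A / R_C = 1.254/5.76 = 0.2177 mA.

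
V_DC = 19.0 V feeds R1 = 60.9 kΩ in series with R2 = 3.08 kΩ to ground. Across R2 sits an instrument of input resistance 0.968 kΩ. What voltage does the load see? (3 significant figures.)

First combine the lower leg with the load: R2 ‖ R_L = 0.7365 kΩ.
Voltage divider with the loaded lower leg: V_out = 19.0 × 0.7365/(60.9 + 0.7365) = 19.0 × 0.01195 = 0.2270 V.
(Unloaded it would be 0.915 V; the load pulls it down.)

V_out ≈ 0.227 V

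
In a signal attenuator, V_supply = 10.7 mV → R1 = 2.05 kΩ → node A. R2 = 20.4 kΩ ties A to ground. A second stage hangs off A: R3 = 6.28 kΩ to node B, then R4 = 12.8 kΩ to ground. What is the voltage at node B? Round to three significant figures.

V_B ≈ 5.94 mV

The second stage (R3 + R4 = 19.08 kΩ) loads node A in parallel with R2.
R2 ‖ (R3+R4) = 9.859 kΩ.
So V_A = 10.7 × 0.8279 = 8.858 mV.
Stage 2 is unloaded, so V_B = V_A · R4/(R3+R4) = 8.858 × 12.8/19.08 = 5.943 mV.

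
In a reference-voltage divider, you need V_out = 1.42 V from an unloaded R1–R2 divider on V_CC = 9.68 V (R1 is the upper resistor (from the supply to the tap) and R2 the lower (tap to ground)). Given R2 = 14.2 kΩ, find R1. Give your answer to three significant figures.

R1 ≈ 82.6 kΩ

The divider ratio is R2/(R1+R2) = 1.42/9.68 = 0.1467.
Rearranging, R1 = R2·(1−k)/k = 14.2 × 5.817 = 82.60 kΩ.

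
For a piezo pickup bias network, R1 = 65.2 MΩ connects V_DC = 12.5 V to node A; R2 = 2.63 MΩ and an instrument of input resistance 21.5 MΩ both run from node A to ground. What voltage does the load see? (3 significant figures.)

V_out ≈ 0.434 V

The load sits in parallel with R2, giving an effective lower resistance R2' = R2·R_L/(R2+R_L) = 2.343 MΩ.
Voltage divider with the loaded lower leg: V_out = 12.5 × 2.343/(65.2 + 2.343) = 12.5 × 0.03469 = 0.4337 V.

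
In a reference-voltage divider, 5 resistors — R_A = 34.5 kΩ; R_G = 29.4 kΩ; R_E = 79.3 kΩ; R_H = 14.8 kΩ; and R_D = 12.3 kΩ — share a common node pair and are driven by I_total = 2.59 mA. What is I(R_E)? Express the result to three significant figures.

ΣG = 1/34.5 + 1/29.4 + 1/79.3 + 1/14.8 + 1/12.3 = 0.2245.
By the current-divider rule, I = I_total · G_k/ΣG = 2.59 × 0.05618 = 0.1455 mA.

I ≈ 0.145 mA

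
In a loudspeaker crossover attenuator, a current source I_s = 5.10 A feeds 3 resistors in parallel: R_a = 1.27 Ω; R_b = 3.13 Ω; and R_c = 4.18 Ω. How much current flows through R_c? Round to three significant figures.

I ≈ 0.906 A

Conductances: ΣG = 1/1.27 + 1/3.13 + 1/4.18 = 1.346 (1/Ω).
Current divider: I(R_c) = I_s · G_k/ΣG = 5.10 × (0.2392/1.346) = 5.10 × 0.1777 = 0.9064 A.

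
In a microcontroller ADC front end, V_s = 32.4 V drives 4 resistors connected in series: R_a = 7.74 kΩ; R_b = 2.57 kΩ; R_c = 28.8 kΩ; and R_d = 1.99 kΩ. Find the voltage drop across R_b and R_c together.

ΣR = 7.74 + 2.57 + 28.8 + 1.99 = 41.10 kΩ.
R_{R_b..R_c} = 2.57 + 28.8 = 31.37 kΩ.
By the voltage-divider rule, V = 32.4 × 31.37/41.10 = 24.73 V.

V ≈ 24.7 V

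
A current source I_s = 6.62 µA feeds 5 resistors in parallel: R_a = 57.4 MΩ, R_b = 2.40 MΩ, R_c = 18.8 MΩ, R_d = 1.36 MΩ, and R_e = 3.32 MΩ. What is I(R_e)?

I ≈ 1.31 µA

Total conductance ΣG = 1/57.4 + 1/2.40 + 1/18.8 + 1/1.36 + 1/3.32 = 1.524 (units of 1/MΩ).
By the current-divider rule, I = I_s · G_k/ΣG = 6.62 × 0.1977 = 1.309 µA.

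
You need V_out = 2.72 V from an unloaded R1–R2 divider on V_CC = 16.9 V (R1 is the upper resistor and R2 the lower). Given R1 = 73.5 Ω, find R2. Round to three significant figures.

V_out/V_CC = R2/(R1+R2) = 0.1609.
R2 = R1 · 0.1609/(1 − 0.1609) = 14.10 Ω.

R2 ≈ 14.1 Ω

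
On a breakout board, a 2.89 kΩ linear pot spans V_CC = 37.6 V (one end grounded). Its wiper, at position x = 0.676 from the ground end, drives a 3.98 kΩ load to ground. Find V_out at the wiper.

Split the track: R_lower = x·R_p = 1.954 kΩ, R_upper = (1−x)·R_p = 0.9364 kΩ.
R_L loads the lower segment: effective lower R = 1.310 kΩ.
Then V_out = V_CC · 1.310/(0.9364 + 1.310) = 21.93 V.

V_out ≈ 21.9 V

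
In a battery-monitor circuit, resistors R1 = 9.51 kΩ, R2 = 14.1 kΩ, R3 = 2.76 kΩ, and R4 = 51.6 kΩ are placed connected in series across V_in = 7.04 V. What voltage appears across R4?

Total series resistance ΣR = 9.51 + 14.1 + 2.76 + 51.6 = 77.97 kΩ.
V = V_in · R/ΣR = 7.04 × 0.6618 = 4.659 V.

V ≈ 4.66 V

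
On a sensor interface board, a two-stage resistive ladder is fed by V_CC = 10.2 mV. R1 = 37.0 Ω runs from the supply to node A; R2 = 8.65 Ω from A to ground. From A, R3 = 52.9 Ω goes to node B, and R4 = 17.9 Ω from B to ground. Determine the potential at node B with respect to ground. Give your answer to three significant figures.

Looking into the second stage from A: R3 + R4 = 70.80 Ω appears in parallel with R2.
R2 ‖ (R3+R4) = 7.708 Ω.
So V_A = 10.2 × 0.1724 = 1.759 mV.
V_B = V_A × 0.2528 = 0.4446 mV.

V_B ≈ 0.445 mV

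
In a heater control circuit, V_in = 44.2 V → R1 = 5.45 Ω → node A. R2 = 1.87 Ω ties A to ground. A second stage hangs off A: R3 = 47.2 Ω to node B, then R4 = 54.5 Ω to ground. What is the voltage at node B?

V_B ≈ 5.97 V

Node A sees R2 in parallel with the series input of stage 2, R3 + R4 = 101.7 Ω.
Effective lower resistance at A: R2 ‖ 101.7 = 1.836 Ω.
V_A = 44.2 × 1.836/(5.45 + 1.836) = 11.14 V.
Then the unloaded second divider: V_B = V_A × R4/(R3+R4) = 11.14 × 0.5359 = 5.969 V.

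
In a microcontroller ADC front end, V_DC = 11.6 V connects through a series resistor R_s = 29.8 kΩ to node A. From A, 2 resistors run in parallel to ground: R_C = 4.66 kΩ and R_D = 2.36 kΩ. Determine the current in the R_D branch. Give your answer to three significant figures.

I ≈ 0.245 mA

Equivalent of the parallel group: R_p = 1.567 kΩ.
V_A = 11.6 × 1.567/31.37 = 0.5794 V.
Branch current I = V_A/R_D = 0.5794/2.36 = 0.2455 mA.
(Check via current divider: I_total = 0.3698 mA; share G_k/ΣG = 0.6638 → same result.)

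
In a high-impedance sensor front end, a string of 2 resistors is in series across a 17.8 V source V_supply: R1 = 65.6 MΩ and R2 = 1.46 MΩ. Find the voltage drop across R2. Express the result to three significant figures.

Total series resistance ΣR = 65.6 + 1.46 = 67.06 MΩ.
Voltage divider: V = V_supply · (1.460 / 67.06) = 17.8 × 0.02177 = 0.3875 V.

V ≈ 0.388 V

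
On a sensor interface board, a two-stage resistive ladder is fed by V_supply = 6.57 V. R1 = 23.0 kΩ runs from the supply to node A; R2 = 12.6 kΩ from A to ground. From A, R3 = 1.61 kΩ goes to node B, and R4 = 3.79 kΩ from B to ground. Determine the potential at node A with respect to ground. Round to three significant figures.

Node A sees R2 in parallel with the series input of stage 2, R3 + R4 = 5.400 kΩ.
Effective lower resistance at A: R2 ‖ 5.400 = 3.780 kΩ.
First divider: V_A = V_supply · 3.780/(23.0 + 3.780) = 0.9274 V.

V_A ≈ 0.927 V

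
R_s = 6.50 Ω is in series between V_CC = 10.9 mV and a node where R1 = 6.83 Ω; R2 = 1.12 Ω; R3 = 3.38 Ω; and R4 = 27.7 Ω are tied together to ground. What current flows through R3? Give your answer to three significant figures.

I ≈ 0.325 mA

Equivalent of the parallel group: R_p = 0.7293 Ω.
V_A by voltage divider: V_A = 10.9 × 0.7293/(6.50 + 0.7293) = 1.100 mV.
Branch current I = V_A/R3 = 1.100/3.38 = 0.3253 mA.
(Check via current divider: I_total = 1.508 mA; share G_k/ΣG = 0.2158 → same result.)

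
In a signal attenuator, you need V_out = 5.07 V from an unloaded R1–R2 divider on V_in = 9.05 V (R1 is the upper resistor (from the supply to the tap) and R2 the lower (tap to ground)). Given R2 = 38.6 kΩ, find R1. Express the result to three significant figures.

R1 ≈ 30.3 kΩ

V_out/V_in = R2/(R1+R2) = 0.5602.
Rearranging, R1 = R2·(1−k)/k = 38.6 × 0.7850 = 30.30 kΩ.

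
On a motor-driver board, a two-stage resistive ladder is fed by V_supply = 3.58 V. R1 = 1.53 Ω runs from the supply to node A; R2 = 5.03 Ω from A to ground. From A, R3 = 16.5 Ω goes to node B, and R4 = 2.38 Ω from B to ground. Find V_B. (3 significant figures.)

V_B ≈ 0.326 V

Looking into the second stage from A: R3 + R4 = 18.88 Ω appears in parallel with R2.
Effective lower resistance at A: R2 ‖ 18.88 = 3.972 Ω.
So V_A = 3.58 × 0.7219 = 2.584 V.
V_B = V_A × 0.1261 = 0.3258 V.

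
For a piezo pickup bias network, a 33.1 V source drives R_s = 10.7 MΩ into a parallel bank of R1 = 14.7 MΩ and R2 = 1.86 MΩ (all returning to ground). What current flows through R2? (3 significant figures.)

Equivalent of the parallel group: R_p = 1.651 MΩ.
V_A = 33.1 × 1.651/12.35 = 4.425 V.
I(R2) = V_A / R2 = 4.425/1.86 = 2.379 µA.
(Check via current divider: I_total = 2.680 µA; share G_k/ΣG = 0.8877 → same result.)

I ≈ 2.38 µA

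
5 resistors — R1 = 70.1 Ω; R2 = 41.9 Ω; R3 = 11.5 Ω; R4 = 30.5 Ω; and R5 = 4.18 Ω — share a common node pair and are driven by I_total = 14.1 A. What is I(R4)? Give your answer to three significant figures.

I ≈ 1.16 A

ΣG = 1/70.1 + 1/41.9 + 1/11.5 + 1/30.5 + 1/4.18 = 0.3971.
R4 takes the fraction G_k/ΣG = 0.03279/0.3971 = 0.08256, so I = 14.1 × 0.08256 = 1.164 A.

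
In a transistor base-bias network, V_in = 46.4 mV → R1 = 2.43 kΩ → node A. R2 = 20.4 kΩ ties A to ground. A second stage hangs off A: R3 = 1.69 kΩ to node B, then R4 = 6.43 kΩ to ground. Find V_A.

V_A ≈ 32.7 mV

Looking into the second stage from A: R3 + R4 = 8.120 kΩ appears in parallel with R2.
R2 ‖ (R3+R4) = 5.808 kΩ.
First divider: V_A = V_in · 5.808/(2.43 + 5.808) = 32.71 mV.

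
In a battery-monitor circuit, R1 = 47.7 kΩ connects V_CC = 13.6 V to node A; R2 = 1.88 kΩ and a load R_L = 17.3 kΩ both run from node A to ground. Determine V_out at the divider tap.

V_out ≈ 0.467 V

The load sits in parallel with R2, giving an effective lower resistance R2' = R2·R_L/(R2+R_L) = 1.696 kΩ.
Now apply the divider: V_out = 13.6 × 0.03433 = 0.4669 V.
(Unloaded it would be 0.516 V; the load pulls it down.)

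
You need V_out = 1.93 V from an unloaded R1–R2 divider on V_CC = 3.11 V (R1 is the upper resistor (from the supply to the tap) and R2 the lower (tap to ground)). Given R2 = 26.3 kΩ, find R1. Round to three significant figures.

Required fraction k = V_out/V_CC = 0.6206.
Rearranging, R1 = R2·(1−k)/k = 26.3 × 0.6114 = 16.08 kΩ.

R1 ≈ 16.1 kΩ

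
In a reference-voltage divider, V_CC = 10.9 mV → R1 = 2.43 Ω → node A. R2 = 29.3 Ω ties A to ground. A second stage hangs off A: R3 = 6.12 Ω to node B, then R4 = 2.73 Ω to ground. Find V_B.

Node A sees R2 in parallel with the series input of stage 2, R3 + R4 = 8.850 Ω.
Effective lower resistance at A: R2 ‖ 8.850 = 6.797 Ω.
So V_A = 10.9 × 0.7366 = 8.029 mV.
V_B = V_A × 0.3085 = 2.477 mV.

V_B ≈ 2.48 mV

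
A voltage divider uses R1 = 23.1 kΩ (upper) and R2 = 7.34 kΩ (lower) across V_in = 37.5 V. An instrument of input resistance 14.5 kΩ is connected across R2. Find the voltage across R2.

V_out ≈ 6.53 V

R2 ‖ R_L = (7.34 × 14.5)/(7.34 + 14.5) = 4.873 kΩ.
Voltage divider with the loaded lower leg: V_out = 37.5 × 4.873/(23.1 + 4.873) = 37.5 × 0.1742 = 6.533 V.
(Unloaded it would be 9.04 V; the load pulls it down.)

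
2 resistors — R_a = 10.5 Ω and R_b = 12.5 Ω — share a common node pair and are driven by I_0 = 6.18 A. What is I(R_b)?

For two parallel branches, I_k = I_0 · (other R)/(sum of R).
So I = 6.18 × 10.5/23.00 = 2.821 A.

I ≈ 2.82 A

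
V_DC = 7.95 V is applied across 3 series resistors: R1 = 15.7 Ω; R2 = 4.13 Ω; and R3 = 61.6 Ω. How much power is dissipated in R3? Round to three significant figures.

P ≈ 0.587 W

ΣR = 81.43 Ω → I = 7.95/81.43 = 0.09763 A.
P = I²R = 0.009532 × 61.6 = 0.5871 W.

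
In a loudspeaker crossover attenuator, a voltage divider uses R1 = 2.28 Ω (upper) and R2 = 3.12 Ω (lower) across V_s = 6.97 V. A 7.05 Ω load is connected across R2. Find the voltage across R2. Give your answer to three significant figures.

R2 ‖ R_L = (3.12 × 7.05)/(3.12 + 7.05) = 2.163 Ω.
Then V_out = V_s · R2'/(R1 + R2') = 6.97 × 2.163/4.443 = 3.393 V.

V_out ≈ 3.39 V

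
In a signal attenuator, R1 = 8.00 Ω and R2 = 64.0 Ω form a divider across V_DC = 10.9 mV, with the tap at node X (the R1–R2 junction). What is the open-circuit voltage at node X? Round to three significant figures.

V_th ≈ 9.69 mV

With X open, the divider is unloaded: V_th = 10.9 × 64.0/72.00 = 9.689 mV.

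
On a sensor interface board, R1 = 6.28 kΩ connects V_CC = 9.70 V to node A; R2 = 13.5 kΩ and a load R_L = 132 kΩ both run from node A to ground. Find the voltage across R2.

V_out ≈ 6.41 V

First combine the lower leg with the load: R2 ‖ R_L = 12.25 kΩ.
Voltage divider with the loaded lower leg: V_out = 9.70 × 12.25/(6.28 + 12.25) = 9.70 × 0.6610 = 6.412 V.
(Unloaded it would be 6.62 V; the load pulls it down.)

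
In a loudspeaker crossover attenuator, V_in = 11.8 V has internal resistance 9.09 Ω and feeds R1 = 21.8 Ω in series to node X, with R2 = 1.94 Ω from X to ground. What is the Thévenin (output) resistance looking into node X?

R1' = 9.09 + 21.8 = 30.89 Ω (source resistance + R1).
Zeroing V_in shorts the top of R1' to ground, so R_th = R1' ‖ R2 = 1.825 Ω.

R_th ≈ 1.83 Ω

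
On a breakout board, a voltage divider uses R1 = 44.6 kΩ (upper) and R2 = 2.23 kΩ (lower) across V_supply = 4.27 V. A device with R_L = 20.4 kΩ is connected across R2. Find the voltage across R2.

V_out ≈ 0.184 V

The load sits in parallel with R2, giving an effective lower resistance R2' = R2·R_L/(R2+R_L) = 2.010 kΩ.
Voltage divider with the loaded lower leg: V_out = 4.27 × 2.010/(44.6 + 2.010) = 4.27 × 0.04313 = 0.1842 V.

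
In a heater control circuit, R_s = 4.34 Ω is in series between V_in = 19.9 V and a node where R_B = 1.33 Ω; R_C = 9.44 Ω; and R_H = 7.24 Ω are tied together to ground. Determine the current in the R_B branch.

Equivalent of the parallel group: R_p = 1.004 Ω.
V_A = 19.9 × 1.004/5.344 = 3.739 V.
I(R_B) = V_A / R_B = 3.739/1.33 = 2.811 A.
(Check via current divider: I_total = 3.724 A; share G_k/ΣG = 0.7549 → same result.)

I ≈ 2.81 A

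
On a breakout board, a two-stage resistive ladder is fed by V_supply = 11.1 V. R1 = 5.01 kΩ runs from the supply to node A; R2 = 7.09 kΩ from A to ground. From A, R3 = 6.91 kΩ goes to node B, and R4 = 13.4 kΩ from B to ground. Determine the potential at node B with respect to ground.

The second stage (R3 + R4 = 20.31 kΩ) loads node A in parallel with R2.
Effective lower resistance at A: R2 ‖ 20.31 = 5.255 kΩ.
V_A = 11.1 × 5.255/(5.01 + 5.255) = 5.683 V.
Stage 2 is unloaded, so V_B = V_A · R4/(R3+R4) = 5.683 × 13.4/20.31 = 3.749 V.

V_B ≈ 3.75 V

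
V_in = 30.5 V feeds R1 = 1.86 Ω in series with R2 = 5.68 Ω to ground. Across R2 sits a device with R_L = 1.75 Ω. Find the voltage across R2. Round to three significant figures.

The load sits in parallel with R2, giving an effective lower resistance R2' = R2·R_L/(R2+R_L) = 1.338 Ω.
Then V_out = V_in · R2'/(R1 + R2') = 30.5 × 1.338/3.198 = 12.76 V.
(Unloaded it would be 23.0 V; the load pulls it down.)

V_out ≈ 12.8 V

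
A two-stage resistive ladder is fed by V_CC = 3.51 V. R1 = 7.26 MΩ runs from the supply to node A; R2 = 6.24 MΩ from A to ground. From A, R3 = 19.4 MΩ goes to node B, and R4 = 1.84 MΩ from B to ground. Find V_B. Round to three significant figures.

V_B ≈ 0.121 V

The second stage (R3 + R4 = 21.24 MΩ) loads node A in parallel with R2.
Effective lower resistance at A: R2 ‖ 21.24 = 4.823 MΩ.
V_A = 3.51 × 4.823/(7.26 + 4.823) = 1.401 V.
Then the unloaded second divider: V_B = V_A × R4/(R3+R4) = 1.401 × 0.08663 = 0.1214 V.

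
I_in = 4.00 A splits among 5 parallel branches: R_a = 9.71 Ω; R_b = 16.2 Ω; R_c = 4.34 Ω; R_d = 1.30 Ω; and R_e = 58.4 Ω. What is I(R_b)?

ΣG = 1/9.71 + 1/16.2 + 1/4.34 + 1/1.30 + 1/58.4 = 1.181.
By the current-divider rule, I = I_in · G_k/ΣG = 4.00 × 0.05225 = 0.2090 A.

I ≈ 0.209 A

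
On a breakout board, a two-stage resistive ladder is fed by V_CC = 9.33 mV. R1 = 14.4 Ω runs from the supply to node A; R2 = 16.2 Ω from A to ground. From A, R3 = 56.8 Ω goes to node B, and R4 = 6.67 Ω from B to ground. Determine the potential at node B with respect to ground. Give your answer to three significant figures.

The second stage (R3 + R4 = 63.47 Ω) loads node A in parallel with R2.
Effective lower resistance at A: R2 ‖ 63.47 = 12.91 Ω.
V_A = 9.33 × 12.91/(14.4 + 12.91) = 4.410 mV.
Then the unloaded second divider: V_B = V_A × R4/(R3+R4) = 4.410 × 0.1051 = 0.4634 mV.

V_B ≈ 0.463 mV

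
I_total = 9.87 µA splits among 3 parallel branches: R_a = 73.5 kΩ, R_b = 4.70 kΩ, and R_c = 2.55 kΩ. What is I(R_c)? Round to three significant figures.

Conductances: ΣG = 1/73.5 + 1/4.70 + 1/2.55 = 0.6185 (1/kΩ).
R_c takes the fraction G_k/ΣG = 0.3922/0.6185 = 0.6340, so I = 9.87 × 0.6340 = 6.258 µA.

I ≈ 6.26 µA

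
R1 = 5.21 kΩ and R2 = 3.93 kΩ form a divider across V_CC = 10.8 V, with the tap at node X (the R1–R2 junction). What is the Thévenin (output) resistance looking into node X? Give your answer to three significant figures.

Zeroing V_CC shorts the top of R1 to ground, so R_th = R1 ‖ R2 = 2.240 kΩ.

R_th ≈ 2.24 kΩ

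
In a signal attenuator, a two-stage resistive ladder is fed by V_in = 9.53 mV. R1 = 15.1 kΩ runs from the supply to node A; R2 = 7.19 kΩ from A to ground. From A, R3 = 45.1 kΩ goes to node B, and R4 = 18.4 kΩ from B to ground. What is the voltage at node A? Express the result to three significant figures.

V_A ≈ 2.86 mV

Node A sees R2 in parallel with the series input of stage 2, R3 + R4 = 63.50 kΩ.
R2 ‖ (R3+R4) = 6.459 kΩ.
So V_A = 9.53 × 0.2996 = 2.855 mV.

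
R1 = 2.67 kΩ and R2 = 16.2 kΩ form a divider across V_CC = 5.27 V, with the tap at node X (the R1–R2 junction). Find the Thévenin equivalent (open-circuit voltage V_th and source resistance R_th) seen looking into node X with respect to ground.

Open-circuit (no load on X): V_th = V_CC · R2/(R1 + R2) = 5.27 × 16.2/(2.670 + 16.2) = 4.524 V.
Zeroing V_CC shorts the top of R1 to ground, so R_th = R1 ‖ R2 = 2.292 kΩ.

V_th ≈ 4.52 V, R_th ≈ 2.29 kΩ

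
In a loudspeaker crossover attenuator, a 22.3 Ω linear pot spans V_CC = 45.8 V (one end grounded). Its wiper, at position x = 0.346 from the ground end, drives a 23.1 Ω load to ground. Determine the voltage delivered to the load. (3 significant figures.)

V_out ≈ 13.0 V

The pot divides into 14.58 Ω above the wiper and 7.716 Ω below.
Lower segment in parallel with the load: 7.716 ‖ 23.1 = 5.784 Ω.
Loaded-divider output: V_out = 45.8 × 0.2840 = 13.01 V.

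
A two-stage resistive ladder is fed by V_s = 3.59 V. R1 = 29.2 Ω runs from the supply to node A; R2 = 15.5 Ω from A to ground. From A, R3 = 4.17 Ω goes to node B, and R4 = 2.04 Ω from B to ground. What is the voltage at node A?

V_A ≈ 0.473 V

Looking into the second stage from A: R3 + R4 = 6.210 Ω appears in parallel with R2.
R2 ‖ (R3+R4) = 4.434 Ω.
V_A = 3.59 × 4.434/(29.2 + 4.434) = 0.4732 V.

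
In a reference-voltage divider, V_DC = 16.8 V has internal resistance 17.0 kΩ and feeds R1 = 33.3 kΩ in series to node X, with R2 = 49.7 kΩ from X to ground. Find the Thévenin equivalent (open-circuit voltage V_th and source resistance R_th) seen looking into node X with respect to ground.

R1' = 17.0 + 33.3 = 50.30 kΩ (source resistance + R1).
V_th is the unloaded tap voltage: V_DC · R2/(R1'+R2) = 16.8 × 0.4970 = 8.350 V.
With V_DC suppressed (replaced by a short), R_th = R1' ‖ R2 = (50.30 × 49.7)/(50.30 + 49.7) = 25.00 kΩ.

V_th ≈ 8.35 V, R_th ≈ 25.0 kΩ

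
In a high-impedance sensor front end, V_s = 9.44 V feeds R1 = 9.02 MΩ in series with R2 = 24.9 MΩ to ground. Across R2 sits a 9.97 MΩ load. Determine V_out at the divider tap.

V_out ≈ 4.16 V

The load sits in parallel with R2, giving an effective lower resistance R2' = R2·R_L/(R2+R_L) = 7.119 MΩ.
Voltage divider with the loaded lower leg: V_out = 9.44 × 7.119/(9.02 + 7.119) = 9.44 × 0.4411 = 4.164 V.
(Unloaded it would be 6.93 V; the load pulls it down.)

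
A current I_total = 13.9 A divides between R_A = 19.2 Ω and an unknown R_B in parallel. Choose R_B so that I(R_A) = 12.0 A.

R_B ≈ 121 Ω

Two-branch current divider: I_A = I_total · R_B/(R_A + R_B).
With f = 0.8633, R_B = R_A · f/(1−f) = 19.2 × 6.316 = 121.3 Ω.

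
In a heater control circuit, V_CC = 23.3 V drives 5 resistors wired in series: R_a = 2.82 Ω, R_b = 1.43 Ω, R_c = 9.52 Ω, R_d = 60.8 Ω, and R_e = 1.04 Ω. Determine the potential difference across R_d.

ΣR = 2.82 + 1.43 + 9.52 + 60.8 + 1.04 = 75.61 Ω.
V = V_CC · R/ΣR = 23.3 × 0.8041 = 18.74 V.

V ≈ 18.7 V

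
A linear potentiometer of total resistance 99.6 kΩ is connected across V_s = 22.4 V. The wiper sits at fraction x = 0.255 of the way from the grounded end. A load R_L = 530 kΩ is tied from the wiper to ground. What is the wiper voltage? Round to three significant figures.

Lower segment x·R_p = 25.40 kΩ; upper segment (1−x)·R_p = 74.20 kΩ.
(x·R_p) ‖ R_L = 24.24 kΩ.
Then V_out = V_s · 24.24/(74.20 + 24.24) = 5.515 V.

V_out ≈ 5.52 V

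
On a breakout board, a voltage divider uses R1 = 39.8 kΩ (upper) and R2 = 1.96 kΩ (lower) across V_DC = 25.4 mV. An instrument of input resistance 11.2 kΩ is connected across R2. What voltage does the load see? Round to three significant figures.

V_out ≈ 1.02 mV

The load sits in parallel with R2, giving an effective lower resistance R2' = R2·R_L/(R2+R_L) = 1.668 kΩ.
Now apply the divider: V_out = 25.4 × 0.04023 = 1.022 mV.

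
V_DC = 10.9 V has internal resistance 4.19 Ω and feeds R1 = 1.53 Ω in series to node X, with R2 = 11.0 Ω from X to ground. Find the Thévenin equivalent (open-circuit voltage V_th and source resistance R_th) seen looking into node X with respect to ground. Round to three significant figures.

V_th ≈ 7.17 V, R_th ≈ 3.76 Ω

R1' = 4.19 + 1.53 = 5.720 Ω (source resistance + R1).
With X open, the divider is unloaded: V_th = 10.9 × 11.0/16.72 = 7.171 V.
With V_DC suppressed (replaced by a short), R_th = R1' ‖ R2 = (5.720 × 11.0)/(5.720 + 11.0) = 3.763 Ω.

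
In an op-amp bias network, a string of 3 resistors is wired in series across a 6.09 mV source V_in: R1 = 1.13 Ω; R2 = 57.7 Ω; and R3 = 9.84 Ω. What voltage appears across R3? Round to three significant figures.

V ≈ 0.873 mV

Total series resistance ΣR = 1.13 + 57.7 + 9.84 = 68.67 Ω.
By the voltage-divider rule, V = 6.09 × 9.840/68.67 = 0.8727 mV.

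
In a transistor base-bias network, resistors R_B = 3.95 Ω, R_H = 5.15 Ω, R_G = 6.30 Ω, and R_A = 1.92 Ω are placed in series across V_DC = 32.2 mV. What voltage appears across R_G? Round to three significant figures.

Total series resistance ΣR = 3.95 + 5.15 + 6.30 + 1.92 = 17.32 Ω.
V = V_DC · R/ΣR = 32.2 × 0.3637 = 11.71 mV.

V ≈ 11.7 mV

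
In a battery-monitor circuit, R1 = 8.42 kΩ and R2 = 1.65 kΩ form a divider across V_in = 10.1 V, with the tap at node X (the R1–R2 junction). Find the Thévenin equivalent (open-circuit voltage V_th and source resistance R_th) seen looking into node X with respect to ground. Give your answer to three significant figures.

V_th ≈ 1.65 V, R_th ≈ 1.38 kΩ

V_th is the unloaded tap voltage: V_in · R2/(R1+R2) = 10.1 × 0.1639 = 1.655 V.
Looking into X with the source shorted: R_th = R1·R2/(R1+R2) = 8.420 × 1.65/10.07 = 1.380 kΩ.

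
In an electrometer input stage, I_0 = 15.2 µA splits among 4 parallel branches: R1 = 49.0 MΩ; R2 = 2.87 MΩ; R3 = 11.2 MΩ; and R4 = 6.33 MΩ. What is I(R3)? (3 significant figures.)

I ≈ 2.20 µA

ΣG = 1/49.0 + 1/2.87 + 1/11.2 + 1/6.33 = 0.6161.
R3 takes the fraction G_k/ΣG = 0.08929/0.6161 = 0.1449, so I = 15.2 × 0.1449 = 2.203 µA.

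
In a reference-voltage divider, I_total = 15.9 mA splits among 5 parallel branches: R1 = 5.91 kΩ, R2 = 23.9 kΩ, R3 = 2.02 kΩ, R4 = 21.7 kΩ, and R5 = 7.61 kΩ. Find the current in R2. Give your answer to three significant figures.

I ≈ 0.753 mA

ΣG = 1/5.91 + 1/23.9 + 1/2.02 + 1/21.7 + 1/7.61 = 0.8836.
Current divider: I(R2) = I_total · G_k/ΣG = 15.9 × (0.04184/0.8836) = 15.9 × 0.04735 = 0.7529 mA.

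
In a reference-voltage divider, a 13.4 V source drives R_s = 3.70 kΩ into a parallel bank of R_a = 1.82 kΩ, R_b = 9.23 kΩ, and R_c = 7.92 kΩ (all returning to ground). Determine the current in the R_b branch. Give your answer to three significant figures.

I ≈ 0.372 mA

Equivalent of the parallel group: R_p = 1.275 kΩ.
V_A = 13.4 × 1.275/4.975 = 3.435 V.
I(R_b) = V_A / R_b = 3.435/9.23 = 0.3722 mA.
(Equivalently: I_total = 2.693 mA, then current-divider fraction G_k/ΣG = 0.1382.)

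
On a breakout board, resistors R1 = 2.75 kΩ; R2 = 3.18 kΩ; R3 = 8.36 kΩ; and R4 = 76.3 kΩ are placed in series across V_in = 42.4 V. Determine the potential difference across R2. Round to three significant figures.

Total series resistance ΣR = 2.75 + 3.18 + 8.36 + 76.3 = 90.59 kΩ.
Voltage divider: V = V_in · (3.180 / 90.59) = 42.4 × 0.03510 = 1.488 V.

V ≈ 1.49 V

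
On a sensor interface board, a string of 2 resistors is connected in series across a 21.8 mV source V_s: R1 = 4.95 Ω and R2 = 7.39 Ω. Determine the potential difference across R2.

Series total: ΣR = 4.95 + 7.39 = 12.34 Ω.
By the voltage-divider rule, V = 21.8 × 7.390/12.34 = 13.06 mV.

V ≈ 13.1 mV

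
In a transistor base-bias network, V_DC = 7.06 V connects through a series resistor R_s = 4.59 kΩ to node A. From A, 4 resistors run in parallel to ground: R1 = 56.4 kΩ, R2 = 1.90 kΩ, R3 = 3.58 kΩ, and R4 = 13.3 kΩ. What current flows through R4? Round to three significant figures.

Equivalent of the parallel group: R_p = 1.113 kΩ.
V_A by voltage divider: V_A = 7.06 × 1.113/(4.59 + 1.113) = 1.378 V.
Branch current I = V_A/R4 = 1.378/13.3 = 0.1036 mA.

I ≈ 0.104 mA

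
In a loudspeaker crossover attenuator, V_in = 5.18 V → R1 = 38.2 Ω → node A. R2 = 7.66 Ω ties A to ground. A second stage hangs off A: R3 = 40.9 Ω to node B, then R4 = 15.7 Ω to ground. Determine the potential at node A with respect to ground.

The second stage (R3 + R4 = 56.60 Ω) loads node A in parallel with R2.
Effective lower resistance at A: R2 ‖ 56.60 = 6.747 Ω.
First divider: V_A = V_in · 6.747/(38.2 + 6.747) = 0.7776 V.

V_A ≈ 0.778 V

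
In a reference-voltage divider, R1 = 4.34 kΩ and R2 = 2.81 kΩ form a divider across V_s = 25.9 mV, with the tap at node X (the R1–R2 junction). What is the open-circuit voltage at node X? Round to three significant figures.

V_th is the unloaded tap voltage: V_s · R2/(R1+R2) = 25.9 × 0.3930 = 10.18 mV.

V_th ≈ 10.2 mV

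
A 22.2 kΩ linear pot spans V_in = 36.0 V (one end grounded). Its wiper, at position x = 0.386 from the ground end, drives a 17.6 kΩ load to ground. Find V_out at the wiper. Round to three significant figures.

V_out ≈ 10.7 V

Split the track: R_lower = x·R_p = 8.569 kΩ, R_upper = (1−x)·R_p = 13.63 kΩ.
R_L loads the lower segment: effective lower R = 5.763 kΩ.
V_out = 36.0 × 5.763/(13.63 + 5.763) = 10.70 V.
(Unloaded: V_out = x·V_in = 13.9 V.)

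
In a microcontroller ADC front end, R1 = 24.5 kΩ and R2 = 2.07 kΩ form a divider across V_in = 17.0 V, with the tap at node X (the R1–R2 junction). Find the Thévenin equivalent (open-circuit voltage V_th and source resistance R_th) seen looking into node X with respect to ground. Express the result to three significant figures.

Open-circuit (no load on X): V_th = V_in · R2/(R1 + R2) = 17.0 × 2.07/(24.50 + 2.07) = 1.324 V.
Zeroing V_in shorts the top of R1 to ground, so R_th = R1 ‖ R2 = 1.909 kΩ.

V_th ≈ 1.32 V, R_th ≈ 1.91 kΩ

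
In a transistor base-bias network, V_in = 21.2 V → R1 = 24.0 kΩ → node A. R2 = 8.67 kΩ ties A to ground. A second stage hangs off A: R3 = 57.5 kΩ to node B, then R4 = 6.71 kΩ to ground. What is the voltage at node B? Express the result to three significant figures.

Node A sees R2 in parallel with the series input of stage 2, R3 + R4 = 64.21 kΩ.
R2 ‖ (R3+R4) = 7.639 kΩ.
V_A = 21.2 × 7.639/(24.0 + 7.639) = 5.118 V.
V_B = V_A × 0.1045 = 0.5349 V.

V_B ≈ 0.535 V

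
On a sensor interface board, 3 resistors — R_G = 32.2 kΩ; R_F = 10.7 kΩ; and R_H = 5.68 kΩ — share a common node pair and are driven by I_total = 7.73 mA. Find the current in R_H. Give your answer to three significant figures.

I ≈ 4.53 mA

ΣG = 1/32.2 + 1/10.7 + 1/5.68 = 0.3006.
By the current-divider rule, I = I_total · G_k/ΣG = 7.73 × 0.5857 = 4.528 mA.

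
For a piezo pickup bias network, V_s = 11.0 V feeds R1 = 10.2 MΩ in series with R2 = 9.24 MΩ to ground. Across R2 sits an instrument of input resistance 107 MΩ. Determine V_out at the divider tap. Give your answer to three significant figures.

V_out ≈ 5.00 V

The load sits in parallel with R2, giving an effective lower resistance R2' = R2·R_L/(R2+R_L) = 8.506 MΩ.
Voltage divider with the loaded lower leg: V_out = 11.0 × 8.506/(10.2 + 8.506) = 11.0 × 0.4547 = 5.002 V.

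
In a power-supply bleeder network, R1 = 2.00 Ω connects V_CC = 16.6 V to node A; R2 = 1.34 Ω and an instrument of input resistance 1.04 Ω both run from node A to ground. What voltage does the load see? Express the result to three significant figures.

V_out ≈ 3.76 V

R2 ‖ R_L = (1.34 × 1.04)/(1.34 + 1.04) = 0.5855 Ω.
Voltage divider with the loaded lower leg: V_out = 16.6 × 0.5855/(2.00 + 0.5855) = 16.6 × 0.2265 = 3.759 V.
(Unloaded it would be 6.66 V; the load pulls it down.)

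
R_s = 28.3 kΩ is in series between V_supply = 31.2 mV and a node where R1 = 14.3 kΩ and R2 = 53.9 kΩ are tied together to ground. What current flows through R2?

Parallel bank: R_p = 1/(1/14.3 + 1/53.9) = 11.30 kΩ.
V_A by voltage divider: V_A = 31.2 × 11.30/(28.3 + 11.30) = 8.904 mV.
Branch current I = V_A/R2 = 8.904/53.9 = 0.1652 µA.

I ≈ 0.165 µA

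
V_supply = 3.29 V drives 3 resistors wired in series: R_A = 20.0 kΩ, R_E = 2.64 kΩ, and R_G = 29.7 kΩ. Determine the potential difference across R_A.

Total series resistance ΣR = 20.0 + 2.64 + 29.7 = 52.34 kΩ.
V = V_supply · R/ΣR = 3.29 × 0.3821 = 1.257 V.

V ≈ 1.26 V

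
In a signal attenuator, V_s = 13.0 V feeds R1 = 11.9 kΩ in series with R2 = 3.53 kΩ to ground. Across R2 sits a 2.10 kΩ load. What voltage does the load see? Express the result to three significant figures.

The load sits in parallel with R2, giving an effective lower resistance R2' = R2·R_L/(R2+R_L) = 1.317 kΩ.
Then V_out = V_s · R2'/(R1 + R2') = 13.0 × 1.317/13.22 = 1.295 V.

V_out ≈ 1.30 V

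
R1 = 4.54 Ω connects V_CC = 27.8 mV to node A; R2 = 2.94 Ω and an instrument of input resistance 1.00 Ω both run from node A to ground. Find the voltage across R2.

V_out ≈ 3.92 mV

R2 ‖ R_L = (2.94 × 1.00)/(2.94 + 1.00) = 0.7462 Ω.
Now apply the divider: V_out = 27.8 × 0.1412 = 3.924 mV.
(Unloaded it would be 10.9 mV; the load pulls it down.)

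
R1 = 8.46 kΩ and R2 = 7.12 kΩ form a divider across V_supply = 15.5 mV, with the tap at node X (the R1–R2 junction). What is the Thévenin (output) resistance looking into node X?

R_th ≈ 3.87 kΩ

Looking into X with the source shorted: R_th = R1·R2/(R1+R2) = 8.460 × 7.12/15.58 = 3.866 kΩ.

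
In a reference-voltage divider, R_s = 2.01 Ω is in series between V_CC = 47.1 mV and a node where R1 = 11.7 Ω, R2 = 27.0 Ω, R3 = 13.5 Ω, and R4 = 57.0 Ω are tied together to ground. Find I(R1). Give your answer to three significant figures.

Combine the parallel branches: R_p = (1/11.7 + 1/27.0 + 1/13.5 + 1/57.0)⁻¹ = 4.670 Ω.
V_A by voltage divider: V_A = 47.1 × 4.670/(2.01 + 4.670) = 32.93 mV.
I(R1) = V_A / R1 = 32.93/11.7 = 2.814 mA.
(Check via current divider: I_total = 7.051 mA; share G_k/ΣG = 0.3992 → same result.)

I ≈ 2.81 mA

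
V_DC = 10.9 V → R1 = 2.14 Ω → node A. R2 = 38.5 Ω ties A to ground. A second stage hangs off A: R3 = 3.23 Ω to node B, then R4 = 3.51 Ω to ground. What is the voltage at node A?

V_A ≈ 7.94 V

The second stage (R3 + R4 = 6.740 Ω) loads node A in parallel with R2.
R2 ‖ (R3+R4) = 5.736 Ω.
So V_A = 10.9 × 0.7283 = 7.938 V.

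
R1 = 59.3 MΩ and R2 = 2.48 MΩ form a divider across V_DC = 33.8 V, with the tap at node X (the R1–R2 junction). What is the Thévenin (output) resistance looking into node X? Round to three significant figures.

Zeroing V_DC shorts the top of R1 to ground, so R_th = R1 ‖ R2 = 2.380 MΩ.

R_th ≈ 2.38 MΩ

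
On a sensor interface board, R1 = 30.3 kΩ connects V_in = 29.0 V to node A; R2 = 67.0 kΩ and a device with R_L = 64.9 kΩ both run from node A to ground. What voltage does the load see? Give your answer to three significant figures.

First combine the lower leg with the load: R2 ‖ R_L = 32.97 kΩ.
Now apply the divider: V_out = 29.0 × 0.5211 = 15.11 V.
(Unloaded it would be 20.0 V; the load pulls it down.)

V_out ≈ 15.1 V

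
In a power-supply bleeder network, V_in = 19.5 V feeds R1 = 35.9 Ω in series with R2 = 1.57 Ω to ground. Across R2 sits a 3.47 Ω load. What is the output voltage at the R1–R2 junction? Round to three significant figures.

R2 ‖ R_L = (1.57 × 3.47)/(1.57 + 3.47) = 1.081 Ω.
Voltage divider with the loaded lower leg: V_out = 19.5 × 1.081/(35.9 + 1.081) = 19.5 × 0.02923 = 0.5700 V.

V_out ≈ 0.570 V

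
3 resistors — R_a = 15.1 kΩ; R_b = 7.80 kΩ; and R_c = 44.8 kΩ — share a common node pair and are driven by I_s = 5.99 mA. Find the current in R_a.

ΣG = 1/15.1 + 1/7.80 + 1/44.8 = 0.2168.
By the current-divider rule, I = I_s · G_k/ΣG = 5.99 × 0.3055 = 1.830 mA.

I ≈ 1.83 mA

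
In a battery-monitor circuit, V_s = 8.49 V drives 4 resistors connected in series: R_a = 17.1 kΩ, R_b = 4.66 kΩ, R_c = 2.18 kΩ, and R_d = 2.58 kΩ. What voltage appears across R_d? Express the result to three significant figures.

V ≈ 0.826 V

ΣR = 17.1 + 4.66 + 2.18 + 2.58 = 26.52 kΩ.
Voltage divider: V = V_s · (2.580 / 26.52) = 8.49 × 0.09729 = 0.8260 V.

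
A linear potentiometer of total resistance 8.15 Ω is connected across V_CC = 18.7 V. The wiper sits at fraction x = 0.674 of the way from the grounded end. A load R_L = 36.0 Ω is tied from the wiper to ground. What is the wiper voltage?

The pot divides into 2.657 Ω above the wiper and 5.493 Ω below.
R_L loads the lower segment: effective lower R = 4.766 Ω.
Then V_out = V_CC · 4.766/(2.657 + 4.766) = 12.01 V.
(Unloaded: V_out = x·V_CC = 12.6 V.)

V_out ≈ 12.0 V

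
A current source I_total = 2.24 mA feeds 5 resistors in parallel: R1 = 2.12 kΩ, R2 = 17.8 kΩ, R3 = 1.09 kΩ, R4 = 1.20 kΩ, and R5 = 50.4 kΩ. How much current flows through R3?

I ≈ 0.894 mA

ΣG = 1/2.12 + 1/17.8 + 1/1.09 + 1/1.20 + 1/50.4 = 2.298.
R3 takes the fraction G_k/ΣG = 0.9174/2.298 = 0.3991, so I = 2.24 × 0.3991 = 0.8941 mA.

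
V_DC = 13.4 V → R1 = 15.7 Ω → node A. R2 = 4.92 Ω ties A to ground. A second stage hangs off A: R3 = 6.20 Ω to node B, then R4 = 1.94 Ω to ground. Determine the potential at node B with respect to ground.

V_B ≈ 0.522 V

Looking into the second stage from A: R3 + R4 = 8.140 Ω appears in parallel with R2.
R2 ‖ (R3+R4) = 3.067 Ω.
V_A = 13.4 × 3.067/(15.7 + 3.067) = 2.190 V.
V_B = V_A × 0.2383 = 0.5218 V.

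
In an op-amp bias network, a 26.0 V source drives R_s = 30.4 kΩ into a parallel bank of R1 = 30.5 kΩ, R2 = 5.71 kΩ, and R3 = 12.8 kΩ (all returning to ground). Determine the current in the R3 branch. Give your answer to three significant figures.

Parallel bank: R_p = 1/(1/30.5 + 1/5.71 + 1/12.8) = 3.496 kΩ.
V_A = 26.0 × 3.496/33.90 = 2.682 V.
I(R3) = V_A / R3 = 2.682/12.8 = 0.2095 mA.

I ≈ 0.209 mA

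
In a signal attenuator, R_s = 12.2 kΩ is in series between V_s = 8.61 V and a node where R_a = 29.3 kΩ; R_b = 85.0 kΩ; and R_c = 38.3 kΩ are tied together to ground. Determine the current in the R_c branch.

I ≈ 0.120 mA

Equivalent of the parallel group: R_p = 13.89 kΩ.
V_A by voltage divider: V_A = 8.61 × 13.89/(12.2 + 13.89) = 4.584 V.
Branch current I = V_A/R_c = 4.584/38.3 = 0.1197 mA.
(Equivalently: I_total = 0.3300 mA, then current-divider fraction G_k/ΣG = 0.3626.)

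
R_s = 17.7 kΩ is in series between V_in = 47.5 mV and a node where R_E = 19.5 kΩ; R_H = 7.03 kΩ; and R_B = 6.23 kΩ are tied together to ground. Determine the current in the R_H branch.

Equivalent of the parallel group: R_p = 2.825 kΩ.
V_A by voltage divider: V_A = 47.5 × 2.825/(17.7 + 2.825) = 6.537 mV.
Branch current I = V_A/R_H = 6.537/7.03 = 0.9298 µA.

I ≈ 0.930 µA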